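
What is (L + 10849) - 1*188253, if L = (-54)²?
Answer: -174488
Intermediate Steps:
L = 2916
(L + 10849) - 1*188253 = (2916 + 10849) - 1*188253 = 13765 - 188253 = -174488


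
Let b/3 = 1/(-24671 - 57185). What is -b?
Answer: 3/81856 ≈ 3.6650e-5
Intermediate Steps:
b = -3/81856 (b = 3/(-24671 - 57185) = 3/(-81856) = 3*(-1/81856) = -3/81856 ≈ -3.6650e-5)
-b = -1*(-3/81856) = 3/81856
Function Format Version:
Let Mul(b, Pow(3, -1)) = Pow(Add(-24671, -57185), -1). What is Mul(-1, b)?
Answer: Rational(3, 81856) ≈ 3.6650e-5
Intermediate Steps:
b = Rational(-3, 81856) (b = Mul(3, Pow(Add(-24671, -57185), -1)) = Mul(3, Pow(-81856, -1)) = Mul(3, Rational(-1, 81856)) = Rational(-3, 81856) ≈ -3.6650e-5)
Mul(-1, b) = Mul(-1, Rational(-3, 81856)) = Rational(3, 81856)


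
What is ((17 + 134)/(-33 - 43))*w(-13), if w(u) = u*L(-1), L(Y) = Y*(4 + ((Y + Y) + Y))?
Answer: -1963/76 ≈ -25.829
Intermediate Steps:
L(Y) = Y*(4 + 3*Y) (L(Y) = Y*(4 + (2*Y + Y)) = Y*(4 + 3*Y))
w(u) = -u (w(u) = u*(-(4 + 3*(-1))) = u*(-(4 - 3)) = u*(-1*1) = u*(-1) = -u)
((17 + 134)/(-33 - 43))*w(-13) = ((17 + 134)/(-33 - 43))*(-1*(-13)) = (151/(-76))*13 = (151*(-1/76))*13 = -151/76*13 = -1963/76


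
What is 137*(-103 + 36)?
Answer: -9179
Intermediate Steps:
137*(-103 + 36) = 137*(-67) = -9179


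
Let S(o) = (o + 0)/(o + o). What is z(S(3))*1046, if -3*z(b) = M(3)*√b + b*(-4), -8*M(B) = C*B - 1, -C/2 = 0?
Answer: 2092/3 - 523*√2/24 ≈ 666.52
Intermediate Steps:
S(o) = ½ (S(o) = o/((2*o)) = o*(1/(2*o)) = ½)
C = 0 (C = -2*0 = 0)
M(B) = ⅛ (M(B) = -(0*B - 1)/8 = -(0 - 1)/8 = -⅛*(-1) = ⅛)
z(b) = -√b/24 + 4*b/3 (z(b) = -(√b/8 + b*(-4))/3 = -(√b/8 - 4*b)/3 = -(-4*b + √b/8)/3 = -√b/24 + 4*b/3)
z(S(3))*1046 = (-√2/48 + (4/3)*(½))*1046 = (-√2/48 + ⅔)*1046 = (⅔ - √2/48)*1046 = 2092/3 - 523*√2/24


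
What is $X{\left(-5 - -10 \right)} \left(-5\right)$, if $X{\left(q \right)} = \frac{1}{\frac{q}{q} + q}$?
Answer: $- \frac{5}{6} \approx -0.83333$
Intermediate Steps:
$X{\left(q \right)} = \frac{1}{1 + q}$
$X{\left(-5 - -10 \right)} \left(-5\right) = \frac{1}{1 - -5} \left(-5\right) = \frac{1}{1 + \left(-5 + 10\right)} \left(-5\right) = \frac{1}{1 + 5} \left(-5\right) = \frac{1}{6} \left(-5\right) = - \frac{5}{6}$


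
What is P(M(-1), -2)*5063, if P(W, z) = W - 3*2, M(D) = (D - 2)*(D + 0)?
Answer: -15189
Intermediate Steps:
M(D) = D*(-2 + D) (M(D) = (-2 + D)*D = D*(-2 + D))
P(W, z) = -6 + W (P(W, z) = W - 6 = -6 + W)
P(M(-1), -2)*5063 = (-6 - (-2 - 1))*5063 = (-6 - 1*(-3))*5063 = (-6 + 3)*5063 = -3*5063 = -15189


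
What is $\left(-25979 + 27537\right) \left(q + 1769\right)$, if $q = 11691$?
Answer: $20970680$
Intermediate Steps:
$\left(-25979 + 27537\right) \left(q + 1769\right) = \left(-25979 + 27537\right) \left(11691 + 1769\right) = 1558 \cdot 13460 = 20970680$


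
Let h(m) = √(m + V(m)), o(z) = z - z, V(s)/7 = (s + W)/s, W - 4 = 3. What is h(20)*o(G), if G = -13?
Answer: 0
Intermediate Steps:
W = 7 (W = 4 + 3 = 7)
V(s) = 7*(7 + s)/s (V(s) = 7*((s + 7)/s) = 7*((7 + s)/s) = 7*(7 + s)/s)
o(z) = 0
h(m) = √(7 + m + 49/m) (h(m) = √(m + (7 + 49/m)) = √(7 + m + 49/m))
h(20)*o(G) = √(7 + 20 + 49/20)*0 = √(589/20)*0 = (√2945/10)*0 = 0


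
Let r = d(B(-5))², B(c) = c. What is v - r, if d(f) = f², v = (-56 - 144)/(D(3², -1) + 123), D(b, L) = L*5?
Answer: -36975/59 ≈ -626.70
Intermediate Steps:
D(b, L) = 5*L
v = -100/59 (v = (-56 - 144)/(5*(-1) + 123) = -200/(-5 + 123) = -200/118 = -200*1/118 = -100/59 ≈ -1.6949)
r = 625 (r = ((-5)²)² = 25² = 625)
v - r = -100/59 - 1*625 = -100/59 - 625 = -36975/59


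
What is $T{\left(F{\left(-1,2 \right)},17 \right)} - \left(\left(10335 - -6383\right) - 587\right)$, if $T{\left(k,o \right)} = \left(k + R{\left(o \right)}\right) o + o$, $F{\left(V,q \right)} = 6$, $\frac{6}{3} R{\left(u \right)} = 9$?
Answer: $- \frac{31871}{2} \approx -15936.0$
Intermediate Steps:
$R{\left(u \right)} = \frac{9}{2}$ ($R{\left(u \right)} = \frac{1}{2} \cdot 9 = \frac{9}{2}$)
$T{\left(k,o \right)} = o + o \left(\frac{9}{2} + k\right)$ ($T{\left(k,o \right)} = \left(k + \frac{9}{2}\right) o + o = \left(\frac{9}{2} + k\right) o + o = o \left(\frac{9}{2} + k\right) + o = o + o \left(\frac{9}{2} + k\right)$)
$T{\left(F{\left(-1,2 \right)},17 \right)} - \left(\left(10335 - -6383\right) - 587\right) = \frac{1}{2} \cdot 17 \left(11 + 2 \cdot 6\right) - \left(\left(10335 - -6383\right) - 587\right) = \frac{1}{2} \cdot 17 \left(11 + 12\right) - \left(\left(10335 + 6383\right) - 587\right) = \frac{1}{2} \cdot 17 \cdot 23 - \left(16718 - 587\right) = \frac{391}{2} - 16131 = - \frac{31871}{2}$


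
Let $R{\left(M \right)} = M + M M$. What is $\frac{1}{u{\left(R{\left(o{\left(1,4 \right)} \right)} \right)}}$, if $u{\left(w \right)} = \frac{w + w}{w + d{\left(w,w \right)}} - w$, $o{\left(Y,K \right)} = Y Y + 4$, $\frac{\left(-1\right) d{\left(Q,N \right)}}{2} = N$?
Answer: $- \frac{1}{32} \approx -0.03125$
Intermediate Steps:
$d{\left(Q,N \right)} = - 2 N$
$o{\left(Y,K \right)} = 4 + Y^{2}$ ($o{\left(Y,K \right)} = Y^{2} + 4 = 4 + Y^{2}$)
$R{\left(M \right)} = M + M^{2}$
$u{\left(w \right)} = -2 - w$ ($u{\left(w \right)} = \frac{w + w}{w - 2 w} - w = \frac{2 w}{\left(-1\right) w} - w = 2 w \left(- \frac{1}{w}\right) - w = -2 - w$)
$\frac{1}{u{\left(R{\left(o{\left(1,4 \right)} \right)} \right)}} = \frac{1}{-2 - \left(4 + 1^{2}\right) \left(1 + \left(4 + 1^{2}\right)\right)} = \frac{1}{-2 - \left(4 + 1\right) \left(1 + \left(4 + 1\right)\right)} = \frac{1}{-2 - 5 \left(1 + 5\right)} = \frac{1}{-2 - 5 \cdot 6} = \frac{1}{-2 - 30} = \frac{1}{-32} = - \frac{1}{32}$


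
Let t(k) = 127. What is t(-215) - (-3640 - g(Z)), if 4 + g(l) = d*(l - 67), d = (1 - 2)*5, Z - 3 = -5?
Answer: 4108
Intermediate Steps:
Z = -2 (Z = 3 - 5 = -2)
d = -5 (d = -1*5 = -5)
g(l) = 331 - 5*l (g(l) = -4 - 5*(l - 67) = -4 - 5*(-67 + l) = -4 + (335 - 5*l) = 331 - 5*l)
t(-215) - (-3640 - g(Z)) = 127 - (-3640 - (331 - 5*(-2))) = 127 - (-3640 - (331 + 10)) = 127 - (-3640 - 1*341) = 127 - (-3640 - 341) = 127 - 1*(-3981) = 127 + 3981 = 4108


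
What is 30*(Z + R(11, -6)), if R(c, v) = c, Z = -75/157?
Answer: 49560/157 ≈ 315.67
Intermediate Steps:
Z = -75/157 (Z = -75*1/157 = -75/157 ≈ -0.47771)
30*(Z + R(11, -6)) = 30*(-75/157 + 11) = 30*(1652/157) = 49560/157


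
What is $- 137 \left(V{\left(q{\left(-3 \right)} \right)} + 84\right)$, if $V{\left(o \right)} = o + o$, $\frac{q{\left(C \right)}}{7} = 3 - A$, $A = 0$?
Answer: $-17262$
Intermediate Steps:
$q{\left(C \right)} = 21$ ($q{\left(C \right)} = 7 \left(3 - 0\right) = 7 \left(3 + 0\right) = 7 \cdot 3 = 21$)
$V{\left(o \right)} = 2 o$
$- 137 \left(V{\left(q{\left(-3 \right)} \right)} + 84\right) = - 137 \left(2 \cdot 21 + 84\right) = - 137 \left(42 + 84\right) = \left(-137\right) 126 = -17262$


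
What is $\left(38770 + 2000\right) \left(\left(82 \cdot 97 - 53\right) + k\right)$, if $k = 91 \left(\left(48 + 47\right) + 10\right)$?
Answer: $711681120$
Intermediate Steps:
$k = 9555$ ($k = 91 \left(95 + 10\right) = 91 \cdot 105 = 9555$)
$\left(38770 + 2000\right) \left(\left(82 \cdot 97 - 53\right) + k\right) = \left(38770 + 2000\right) \left(\left(82 \cdot 97 - 53\right) + 9555\right) = 40770 \left(\left(7954 - 53\right) + 9555\right) = 40770 \left(7901 + 9555\right) = 40770 \cdot 17456 = 711681120$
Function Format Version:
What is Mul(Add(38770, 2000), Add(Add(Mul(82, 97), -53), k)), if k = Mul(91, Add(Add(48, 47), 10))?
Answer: 711681120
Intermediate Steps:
k = 9555 (k = Mul(91, Add(95, 10)) = Mul(91, 105) = 9555)
Mul(Add(38770, 2000), Add(Add(Mul(82, 97), -53), k)) = Mul(Add(38770, 2000), Add(Add(Mul(82, 97), -53), 9555)) = Mul(40770, Add(Add(7954, -53), 9555)) = Mul(40770, Add(7901, 9555)) = Mul(40770, 17456) = 711681120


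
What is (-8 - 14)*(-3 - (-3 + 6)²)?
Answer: 264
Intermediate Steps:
(-8 - 14)*(-3 - (-3 + 6)²) = -22*(-3 - 1*3²) = -22*(-3 - 1*9) = -22*(-3 - 9) = -22*(-12) = 264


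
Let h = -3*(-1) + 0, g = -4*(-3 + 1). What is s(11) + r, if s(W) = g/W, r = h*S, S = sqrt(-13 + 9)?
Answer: 8/11 + 6*I ≈ 0.72727 + 6.0*I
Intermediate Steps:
g = 8 (g = -4*(-2) = 8)
S = 2*I (S = sqrt(-4) = 2*I ≈ 2.0*I)
h = 3 (h = 3 + 0 = 3)
r = 6*I (r = 3*(2*I) = 6*I ≈ 6.0*I)
s(W) = 8/W
s(11) + r = 8/11 + 6*I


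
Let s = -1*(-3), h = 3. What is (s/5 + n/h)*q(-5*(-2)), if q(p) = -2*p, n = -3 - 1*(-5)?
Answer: -76/3 ≈ -25.333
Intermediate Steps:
n = 2 (n = -3 + 5 = 2)
s = 3
(s/5 + n/h)*q(-5*(-2)) = (3/5 + 2/3)*(-(-10)*(-2)) = (3*(⅕) + 2*(⅓))*(-2*10) = (⅗ + ⅔)*(-20) = (19/15)*(-20) = -76/3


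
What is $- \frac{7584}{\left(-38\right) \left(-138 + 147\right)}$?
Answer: $\frac{1264}{57} \approx 22.175$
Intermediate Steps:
$- \frac{7584}{\left(-38\right) \left(-138 + 147\right)} = - \frac{7584}{\left(-38\right) 9} = - \frac{7584}{-342} = \left(-7584\right) \left(- \frac{1}{342}\right) = \frac{1264}{57}$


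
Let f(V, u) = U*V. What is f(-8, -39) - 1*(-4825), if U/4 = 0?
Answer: 4825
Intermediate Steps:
U = 0 (U = 4*0 = 0)
f(V, u) = 0 (f(V, u) = 0*V = 0)
f(-8, -39) - 1*(-4825) = 0 - 1*(-4825) = 0 + 4825 = 4825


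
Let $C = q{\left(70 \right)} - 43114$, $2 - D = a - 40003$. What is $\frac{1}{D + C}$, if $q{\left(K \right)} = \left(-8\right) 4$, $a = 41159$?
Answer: $- \frac{1}{44300} \approx -2.2573 \cdot 10^{-5}$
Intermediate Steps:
$q{\left(K \right)} = -32$
$D = -1154$ ($D = 2 - \left(41159 - 40003\right) = 2 - 1156 = -1154$)
$C = -43146$ ($C = -32 - 43114 = -43146$)
$\frac{1}{D + C} = \frac{1}{-1154 - 43146} = \frac{1}{-44300} = - \frac{1}{44300}$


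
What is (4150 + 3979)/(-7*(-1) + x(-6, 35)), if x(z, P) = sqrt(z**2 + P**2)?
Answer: -56903/1212 + 8129*sqrt(1261)/1212 ≈ 191.22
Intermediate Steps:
x(z, P) = sqrt(P**2 + z**2)
(4150 + 3979)/(-7*(-1) + x(-6, 35)) = (4150 + 3979)/(-7*(-1) + sqrt(35**2 + (-6)**2)) = 8129/(7 + sqrt(1225 + 36)) = 8129/(7 + sqrt(1261))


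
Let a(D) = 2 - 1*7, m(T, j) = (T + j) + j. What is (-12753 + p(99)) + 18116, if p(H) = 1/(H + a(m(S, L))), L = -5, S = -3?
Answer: 504123/94 ≈ 5363.0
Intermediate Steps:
m(T, j) = T + 2*j
a(D) = -5 (a(D) = 2 - 7 = -5)
p(H) = 1/(-5 + H) (p(H) = 1/(H - 5) = 1/(-5 + H))
(-12753 + p(99)) + 18116 = (-12753 + 1/(-5 + 99)) + 18116 = (-12753 + 1/94) + 18116 = -1198781/94 + 18116 = 504123/94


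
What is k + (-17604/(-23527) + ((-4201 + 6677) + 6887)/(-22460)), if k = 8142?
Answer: 4302541594179/528416420 ≈ 8142.3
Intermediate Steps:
k + (-17604/(-23527) + ((-4201 + 6677) + 6887)/(-22460)) = 8142 + (-17604/(-23527) + ((-4201 + 6677) + 6887)/(-22460)) = 8142 + (-17604*(-1/23527) + (2476 + 6887)*(-1/22460)) = 8142 + (17604/23527 + 9363*(-1/22460)) = 8142 + (17604/23527 - 9363/22460) = 8142 + 175102539/528416420 = 4302541594179/528416420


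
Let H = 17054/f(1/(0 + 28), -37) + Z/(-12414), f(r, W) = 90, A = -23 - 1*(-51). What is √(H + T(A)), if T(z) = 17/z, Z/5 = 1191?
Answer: √35796066863585/434490 ≈ 13.770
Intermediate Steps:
Z = 5955 (Z = 5*1191 = 5955)
A = 28 (A = -23 + 51 = 28)
H = 35195401/186210 (H = 17054/90 + 5955/(-12414) = 17054*(1/90) + 5955*(-1/12414) = 8527/45 - 1985/4138 = 35195401/186210 ≈ 189.01)
√(H + T(A)) = √(35195401/186210 + 17/28) = √(494318399/2606940) = √35796066863585/434490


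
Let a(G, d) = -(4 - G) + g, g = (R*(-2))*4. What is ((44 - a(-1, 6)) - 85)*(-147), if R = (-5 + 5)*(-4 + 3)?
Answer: 5292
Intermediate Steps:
R = 0 (R = 0*(-1) = 0)
g = 0 (g = (0*(-2))*4 = 0*4 = 0)
a(G, d) = -4 + G (a(G, d) = -(4 - G) + 0 = (-4 + G) + 0 = -4 + G)
((44 - a(-1, 6)) - 85)*(-147) = ((44 - (-4 - 1)) - 85)*(-147) = ((44 - 1*(-5)) - 85)*(-147) = ((44 + 5) - 85)*(-147) = (49 - 85)*(-147) = -36*(-147) = 5292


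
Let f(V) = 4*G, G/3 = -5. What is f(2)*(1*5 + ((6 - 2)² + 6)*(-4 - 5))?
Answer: 11580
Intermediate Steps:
G = -15 (G = 3*(-5) = -15)
f(V) = -60 (f(V) = 4*(-15) = -60)
f(2)*(1*5 + ((6 - 2)² + 6)*(-4 - 5)) = -60*(1*5 + ((6 - 2)² + 6)*(-4 - 5)) = -60*(5 + (4² + 6)*(-9)) = -60*(5 + (16 + 6)*(-9)) = -60*(5 + 22*(-9)) = -60*(5 - 198) = -60*(-193) = 11580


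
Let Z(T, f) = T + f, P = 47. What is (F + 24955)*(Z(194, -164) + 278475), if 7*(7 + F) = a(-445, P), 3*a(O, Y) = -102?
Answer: 48627530010/7 ≈ 6.9468e+9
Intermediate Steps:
a(O, Y) = -34 (a(O, Y) = (⅓)*(-102) = -34)
F = -83/7 (F = -7 + (⅐)*(-34) = -7 - 34/7 = -83/7 ≈ -11.857)
(F + 24955)*(Z(194, -164) + 278475) = (-83/7 + 24955)*((194 - 164) + 278475) = 174602*(30 + 278475)/7 = (174602/7)*278505 = 48627530010/7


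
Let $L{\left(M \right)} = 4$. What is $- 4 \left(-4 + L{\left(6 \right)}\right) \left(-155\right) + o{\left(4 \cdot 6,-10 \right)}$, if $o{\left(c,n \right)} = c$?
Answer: $24$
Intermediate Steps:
$- 4 \left(-4 + L{\left(6 \right)}\right) \left(-155\right) + o{\left(4 \cdot 6,-10 \right)} = - 4 \left(-4 + 4\right) \left(-155\right) + 4 \cdot 6 = \left(-4\right) 0 \left(-155\right) + 24 = 0 \left(-155\right) + 24 = 0 + 24 = 24$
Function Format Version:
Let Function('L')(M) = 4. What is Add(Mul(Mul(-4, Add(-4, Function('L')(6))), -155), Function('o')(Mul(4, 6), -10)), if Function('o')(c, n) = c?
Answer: 24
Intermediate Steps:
Add(Mul(Mul(-4, Add(-4, Function('L')(6))), -155), Function('o')(Mul(4, 6), -10)) = Add(Mul(Mul(-4, Add(-4, 4)), -155), Mul(4, 6)) = Add(Mul(Mul(-4, 0), -155), 24) = Add(Mul(0, -155), 24) = Add(0, 24) = 24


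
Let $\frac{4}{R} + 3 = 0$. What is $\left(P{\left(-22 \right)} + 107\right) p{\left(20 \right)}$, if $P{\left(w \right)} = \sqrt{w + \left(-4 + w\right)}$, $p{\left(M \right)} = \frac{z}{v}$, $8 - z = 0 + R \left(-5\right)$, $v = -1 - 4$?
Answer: $- \frac{428}{15} - \frac{16 i \sqrt{3}}{15} \approx -28.533 - 1.8475 i$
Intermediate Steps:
$R = - \frac{4}{3}$ ($R = \frac{4}{-3 + 0} = \frac{4}{-3} = 4 \left(- \frac{1}{3}\right) = - \frac{4}{3} \approx -1.3333$)
$v = -5$
$z = \frac{4}{3}$ ($z = 8 - \left(0 - - \frac{20}{3}\right) = 8 - \left(0 + \frac{20}{3}\right) = 8 - \frac{20}{3} = \frac{4}{3} \approx 1.3333$)
$p{\left(M \right)} = - \frac{4}{15}$ ($p{\left(M \right)} = \frac{4}{3 \left(-5\right)} = \frac{4}{3} \left(- \frac{1}{5}\right) = - \frac{4}{15}$)
$P{\left(w \right)} = \sqrt{-4 + 2 w}$
$\left(P{\left(-22 \right)} + 107\right) p{\left(20 \right)} = \left(\sqrt{-4 + 2 \left(-22\right)} + 107\right) \left(- \frac{4}{15}\right) = \left(\sqrt{-4 - 44} + 107\right) \left(- \frac{4}{15}\right) = \left(\sqrt{-48} + 107\right) \left(- \frac{4}{15}\right) = \left(4 i \sqrt{3} + 107\right) \left(- \frac{4}{15}\right) = \left(107 + 4 i \sqrt{3}\right) \left(- \frac{4}{15}\right) = - \frac{428}{15} - \frac{16 i \sqrt{3}}{15}$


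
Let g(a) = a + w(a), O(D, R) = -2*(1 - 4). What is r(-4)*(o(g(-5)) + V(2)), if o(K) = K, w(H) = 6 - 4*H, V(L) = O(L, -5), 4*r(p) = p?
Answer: -27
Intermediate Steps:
O(D, R) = 6 (O(D, R) = -2*(-3) = 6)
r(p) = p/4
V(L) = 6
g(a) = 6 - 3*a (g(a) = a + (6 - 4*a) = 6 - 3*a)
r(-4)*(o(g(-5)) + V(2)) = ((¼)*(-4))*((6 - 3*(-5)) + 6) = -((6 + 15) + 6) = -(21 + 6) = -1*27 = -27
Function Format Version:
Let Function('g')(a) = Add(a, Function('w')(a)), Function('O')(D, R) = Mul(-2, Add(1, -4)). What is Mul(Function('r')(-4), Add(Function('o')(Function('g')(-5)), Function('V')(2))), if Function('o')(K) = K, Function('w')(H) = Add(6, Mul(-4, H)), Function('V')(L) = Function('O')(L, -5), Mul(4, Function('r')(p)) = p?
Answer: -27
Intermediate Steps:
Function('O')(D, R) = 6 (Function('O')(D, R) = Mul(-2, -3) = 6)
Function('r')(p) = Mul(Rational(1, 4), p)
Function('V')(L) = 6
Function('g')(a) = Add(6, Mul(-3, a)) (Function('g')(a) = Add(a, Add(6, Mul(-4, a))) = Add(6, Mul(-3, a)))
Mul(Function('r')(-4), Add(Function('o')(Function('g')(-5)), Function('V')(2))) = Mul(Mul(Rational(1, 4), -4), Add(Add(6, Mul(-3, -5)), 6)) = Mul(-1, Add(Add(6, 15), 6)) = Mul(-1, Add(21, 6)) = Mul(-1, 27) = -27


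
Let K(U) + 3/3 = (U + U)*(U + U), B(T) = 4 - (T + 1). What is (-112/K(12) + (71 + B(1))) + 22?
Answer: 54513/575 ≈ 94.805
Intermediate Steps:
B(T) = 3 - T (B(T) = 4 - (1 + T) = 4 + (-1 - T) = 3 - T)
K(U) = -1 + 4*U**2 (K(U) = -1 + (U + U)*(U + U) = -1 + (2*U)*(2*U) = -1 + 4*U**2)
(-112/K(12) + (71 + B(1))) + 22 = (-112/(-1 + 4*12**2) + (71 + (3 - 1*1))) + 22 = (-112/(-1 + 4*144) + (71 + (3 - 1))) + 22 = (-112/(-1 + 576) + (71 + 2)) + 22 = (-112/575 + 73) + 22 = 41863/575 + 22 = 54513/575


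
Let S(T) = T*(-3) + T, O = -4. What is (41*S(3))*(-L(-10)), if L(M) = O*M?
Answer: 9840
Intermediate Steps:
L(M) = -4*M
S(T) = -2*T (S(T) = -3*T + T = -2*T)
(41*S(3))*(-L(-10)) = (41*(-2*3))*(-(-4)*(-10)) = (41*(-6))*(-1*40) = -246*(-40) = 9840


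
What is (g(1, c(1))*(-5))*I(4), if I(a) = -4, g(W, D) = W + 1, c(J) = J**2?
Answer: 40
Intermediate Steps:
g(W, D) = 1 + W
(g(1, c(1))*(-5))*I(4) = ((1 + 1)*(-5))*(-4) = (2*(-5))*(-4) = -10*(-4) = 40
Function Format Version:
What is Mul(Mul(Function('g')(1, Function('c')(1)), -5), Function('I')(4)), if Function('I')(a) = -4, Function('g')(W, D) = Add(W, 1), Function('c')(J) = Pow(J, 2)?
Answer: 40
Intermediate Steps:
Function('g')(W, D) = Add(1, W)
Mul(Mul(Function('g')(1, Function('c')(1)), -5), Function('I')(4)) = Mul(Mul(Add(1, 1), -5), -4) = Mul(Mul(2, -5), -4) = Mul(-10, -4) = 40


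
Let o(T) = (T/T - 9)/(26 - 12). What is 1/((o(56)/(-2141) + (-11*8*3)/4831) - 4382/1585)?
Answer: -114757482245/323506958994 ≈ -0.35473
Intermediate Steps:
o(T) = -4/7 (o(T) = (1 - 9)/14 = -8*1/14 = -4/7)
1/((o(56)/(-2141) + (-11*8*3)/4831) - 4382/1585) = 1/((-4/7/(-2141) + (-11*8*3)/4831) - 4382/1585) = 1/((-4/7*(-1/2141) - 88*3*(1/4831)) - 4382*1/1585) = 1/((4/14987 - 264*1/4831) - 4382/1585) = 1/((4/14987 - 264/4831) - 4382/1585) = 1/(-3937244/72402197 - 4382/1585) = 1/(-323506958994/114757482245) = -114757482245/323506958994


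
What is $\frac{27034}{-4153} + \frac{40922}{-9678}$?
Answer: $- \frac{215792059}{20096367} \approx -10.738$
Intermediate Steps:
$\frac{27034}{-4153} + \frac{40922}{-9678} = 27034 \left(- \frac{1}{4153}\right) + 40922 \left(- \frac{1}{9678}\right) = - \frac{27034}{4153} - \frac{20461}{4839} = - \frac{215792059}{20096367}$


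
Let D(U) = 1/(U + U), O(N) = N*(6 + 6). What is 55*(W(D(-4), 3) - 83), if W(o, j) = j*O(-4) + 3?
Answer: -12320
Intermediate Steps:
O(N) = 12*N (O(N) = N*12 = 12*N)
D(U) = 1/(2*U)
W(o, j) = 3 - 48*j (W(o, j) = j*(12*(-4)) + 3 = j*(-48) + 3 = -48*j + 3 = 3 - 48*j)
55*(W(D(-4), 3) - 83) = 55*((3 - 48*3) - 83) = 55*((3 - 144) - 83) = 55*(-141 - 83) = 55*(-224) = -12320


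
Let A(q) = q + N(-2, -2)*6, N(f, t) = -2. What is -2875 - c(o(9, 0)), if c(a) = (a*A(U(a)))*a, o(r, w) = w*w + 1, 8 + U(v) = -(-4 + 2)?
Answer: -2857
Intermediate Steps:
U(v) = -6 (U(v) = -8 - (-4 + 2) = -8 - 1*(-2) = -8 + 2 = -6)
o(r, w) = 1 + w² (o(r, w) = w² + 1 = 1 + w²)
A(q) = -12 + q (A(q) = q - 2*6 = q - 12 = -12 + q)
c(a) = -18*a² (c(a) = (a*(-12 - 6))*a = (a*(-18))*a = (-18*a)*a = -18*a²)
-2875 - c(o(9, 0)) = -2875 - (-18)*(1 + 0²)² = -2875 - (-18)*(1 + 0)² = -2875 - (-18)*1² = -2875 - (-18) = -2875 - 1*(-18) = -2875 + 18 = -2857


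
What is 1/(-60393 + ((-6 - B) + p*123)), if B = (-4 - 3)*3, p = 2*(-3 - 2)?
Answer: -1/61608 ≈ -1.6232e-5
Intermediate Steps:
p = -10 (p = 2*(-5) = -10)
B = -21 (B = -7*3 = -21)
1/(-60393 + ((-6 - B) + p*123)) = 1/(-60393 + ((-6 - 1*(-21)) - 10*123)) = 1/(-60393 + ((-6 + 21) - 1230)) = 1/(-60393 + (15 - 1230)) = 1/(-60393 - 1215) = 1/(-61608) = -1/61608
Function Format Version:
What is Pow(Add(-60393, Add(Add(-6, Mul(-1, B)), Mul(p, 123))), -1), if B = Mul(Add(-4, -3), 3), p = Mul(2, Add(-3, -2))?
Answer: Rational(-1, 61608) ≈ -1.6232e-5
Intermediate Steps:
p = -10 (p = Mul(2, -5) = -10)
B = -21 (B = Mul(-7, 3) = -21)
Pow(Add(-60393, Add(Add(-6, Mul(-1, B)), Mul(p, 123))), -1) = Pow(Add(-60393, Add(Add(-6, Mul(-1, -21)), Mul(-10, 123))), -1) = Pow(Add(-60393, Add(Add(-6, 21), -1230)), -1) = Pow(Add(-60393, Add(15, -1230)), -1) = Pow(Add(-60393, -1215), -1) = Pow(-61608, -1) = Rational(-1, 61608)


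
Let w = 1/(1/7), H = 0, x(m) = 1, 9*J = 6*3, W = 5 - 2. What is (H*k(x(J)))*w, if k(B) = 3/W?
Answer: 0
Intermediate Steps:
W = 3
J = 2 (J = (6*3)/9 = (⅑)*18 = 2)
k(B) = 1 (k(B) = 3/3 = 3*(⅓) = 1)
w = 7 (w = 1/(⅐) = 7)
(H*k(x(J)))*w = (0*1)*7 = 0*7 = 0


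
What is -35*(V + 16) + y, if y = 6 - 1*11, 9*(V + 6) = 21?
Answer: -1310/3 ≈ -436.67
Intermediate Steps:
V = -11/3 (V = -6 + (1/9)*21 = -6 + 7/3 = -11/3 ≈ -3.6667)
y = -5 (y = 6 - 11 = -5)
-35*(V + 16) + y = -35*(-11/3 + 16) - 5 = -35*37/3 - 5 = -1295/3 - 5 = -1310/3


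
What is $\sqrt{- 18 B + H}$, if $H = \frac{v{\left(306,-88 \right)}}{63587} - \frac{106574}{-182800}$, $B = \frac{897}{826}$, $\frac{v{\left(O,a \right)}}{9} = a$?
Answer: $\frac{i \sqrt{1093324275935715143025202}}{240029479340} \approx 4.3562 i$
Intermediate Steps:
$v{\left(O,a \right)} = 9 a$
$B = \frac{897}{826}$ ($B = 897 \cdot \frac{1}{826} = \frac{897}{826} \approx 1.086$)
$H = \frac{3315971669}{5811851800}$ ($H = \frac{9 \left(-88\right)}{63587} - \frac{106574}{-182800} = \left(-792\right) \frac{1}{63587} - - \frac{53287}{91400} = - \frac{792}{63587} + \frac{53287}{91400} = \frac{3315971669}{5811851800} \approx 0.57055$)
$\sqrt{- 18 B + H} = \sqrt{\left(-18\right) \frac{897}{826} + \frac{3315971669}{5811851800}} = \sqrt{- \frac{8073}{413} + \frac{3315971669}{5811851800}} = \sqrt{- \frac{45549583282103}{2400294793400}} = \frac{i \sqrt{1093324275935715143025202}}{240029479340}$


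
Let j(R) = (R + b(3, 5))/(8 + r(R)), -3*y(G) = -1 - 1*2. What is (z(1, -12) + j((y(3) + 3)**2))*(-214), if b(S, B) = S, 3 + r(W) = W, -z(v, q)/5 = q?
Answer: -273706/21 ≈ -13034.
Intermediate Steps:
z(v, q) = -5*q
r(W) = -3 + W
y(G) = 1 (y(G) = -(-1 - 1*2)/3 = -(-1 - 2)/3 = -1/3*(-3) = 1)
j(R) = (3 + R)/(5 + R) (j(R) = (R + 3)/(8 + (-3 + R)) = (3 + R)/(5 + R))
(z(1, -12) + j((y(3) + 3)**2))*(-214) = (-5*(-12) + (3 + (1 + 3)**2)/(5 + (1 + 3)**2))*(-214) = (60 + (3 + 4**2)/(5 + 4**2))*(-214) = (60 + (3 + 16)/(5 + 16))*(-214) = (60 + 19/21)*(-214) = (1279/21)*(-214) = -273706/21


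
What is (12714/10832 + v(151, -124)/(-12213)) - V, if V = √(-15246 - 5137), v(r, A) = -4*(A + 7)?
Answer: 8344817/7349512 - I*√20383 ≈ 1.1354 - 142.77*I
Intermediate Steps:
v(r, A) = -28 - 4*A (v(r, A) = -4*(7 + A) = -28 - 4*A)
V = I*√20383 (V = √(-20383) = I*√20383 ≈ 142.77*I)
(12714/10832 + v(151, -124)/(-12213)) - V = (12714/10832 + (-28 - 4*(-124))/(-12213)) - I*√20383 = (12714*(1/10832) + (-28 + 496)*(-1/12213)) - I*√20383 = (6357/5416 + 468*(-1/12213)) - I*√20383 = (6357/5416 - 52/1357) - I*√20383 = 8344817/7349512 - I*√20383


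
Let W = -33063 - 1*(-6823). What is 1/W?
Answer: -1/26240 ≈ -3.8110e-5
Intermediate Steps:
W = -26240 (W = -33063 + 6823 = -26240)
1/W = 1/(-26240) = -1/26240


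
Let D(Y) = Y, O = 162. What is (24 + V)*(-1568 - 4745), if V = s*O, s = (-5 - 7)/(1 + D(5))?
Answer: 1893900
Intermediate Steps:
s = -2 (s = (-5 - 7)/(1 + 5) = -12/6 = -12*⅙ = -2)
V = -324 (V = -2*162 = -324)
(24 + V)*(-1568 - 4745) = (24 - 324)*(-1568 - 4745) = -300*(-6313) = 1893900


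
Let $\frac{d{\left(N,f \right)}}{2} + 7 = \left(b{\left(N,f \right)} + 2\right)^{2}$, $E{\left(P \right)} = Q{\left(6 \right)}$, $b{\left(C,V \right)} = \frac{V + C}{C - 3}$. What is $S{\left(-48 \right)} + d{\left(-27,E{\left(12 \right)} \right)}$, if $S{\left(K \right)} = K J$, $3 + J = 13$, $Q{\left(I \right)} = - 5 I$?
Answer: $- \frac{23179}{50} \approx -463.58$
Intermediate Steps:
$b{\left(C,V \right)} = \frac{C + V}{-3 + C}$
$E{\left(P \right)} = -30$ ($E{\left(P \right)} = \left(-5\right) 6 = -30$)
$J = 10$ ($J = -3 + 13 = 10$)
$d{\left(N,f \right)} = -14 + 2 \left(2 + \frac{N + f}{-3 + N}\right)^{2}$ ($d{\left(N,f \right)} = -14 + 2 \left(\frac{N + f}{-3 + N} + 2\right)^{2} = -14 + 2 \left(2 + \frac{N + f}{-3 + N}\right)^{2}$)
$S{\left(K \right)} = 10 K$ ($S{\left(K \right)} = K 10 = 10 K$)
$S{\left(-48 \right)} + d{\left(-27,E{\left(12 \right)} \right)} = 10 \left(-48\right) - \left(14 - \frac{2 \left(-6 - 30 + 3 \left(-27\right)\right)^{2}}{\left(-3 - 27\right)^{2}}\right) = -480 - \left(14 - \frac{2 \left(-6 - 30 - 81\right)^{2}}{900}\right) = -480 - \left(14 - \frac{\left(-117\right)^{2}}{450}\right) = -480 - \left(14 - \frac{1521}{50}\right) = -480 + \left(-14 + \frac{1521}{50}\right) = -480 + \frac{821}{50} = - \frac{23179}{50}$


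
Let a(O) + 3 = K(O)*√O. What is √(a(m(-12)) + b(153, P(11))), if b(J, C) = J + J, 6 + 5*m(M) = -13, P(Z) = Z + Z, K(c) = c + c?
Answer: √(7575 - 38*I*√95)/5 ≈ 17.412 - 0.42543*I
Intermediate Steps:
K(c) = 2*c
P(Z) = 2*Z
m(M) = -19/5 (m(M) = -6/5 + (⅕)*(-13) = -6/5 - 13/5 = -19/5)
a(O) = -3 + 2*O^(3/2) (a(O) = -3 + (2*O)*√O = -3 + 2*O^(3/2))
b(J, C) = 2*J
√(a(m(-12)) + b(153, P(11))) = √((-3 + 2*(-19/5)^(3/2)) + 2*153) = √((-3 + 2*(-19*I*√95/25)) + 306) = √((-3 - 38*I*√95/25) + 306) = √(303 - 38*I*√95/25)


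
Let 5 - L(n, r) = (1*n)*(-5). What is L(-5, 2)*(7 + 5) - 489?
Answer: -729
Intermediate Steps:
L(n, r) = 5 + 5*n (L(n, r) = 5 - 1*n*(-5) = 5 - n*(-5) = 5 - (-5)*n = 5 + 5*n)
L(-5, 2)*(7 + 5) - 489 = (5 + 5*(-5))*(7 + 5) - 489 = (5 - 25)*12 - 489 = -20*12 - 489 = -240 - 489 = -729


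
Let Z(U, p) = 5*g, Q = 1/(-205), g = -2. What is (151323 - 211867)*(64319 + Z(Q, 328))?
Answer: -3893524096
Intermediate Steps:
Q = -1/205 ≈ -0.0048781
Z(U, p) = -10 (Z(U, p) = 5*(-2) = -10)
(151323 - 211867)*(64319 + Z(Q, 328)) = (151323 - 211867)*(64319 - 10) = -60544*64309 = -3893524096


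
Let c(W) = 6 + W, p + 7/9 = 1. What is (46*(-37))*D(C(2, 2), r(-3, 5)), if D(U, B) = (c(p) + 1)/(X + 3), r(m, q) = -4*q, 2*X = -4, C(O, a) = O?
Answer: -110630/9 ≈ -12292.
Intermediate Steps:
p = 2/9 (p = -7/9 + 1 = 2/9 ≈ 0.22222)
X = -2 (X = (1/2)*(-4) = -2)
D(U, B) = 65/9 (D(U, B) = ((6 + 2/9) + 1)/(-2 + 3) = (56/9 + 1)/1 = (65/9)*1 = 65/9)
(46*(-37))*D(C(2, 2), r(-3, 5)) = (46*(-37))*(65/9) = -1702*65/9 = -110630/9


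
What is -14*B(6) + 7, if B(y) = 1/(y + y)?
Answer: 35/6 ≈ 5.8333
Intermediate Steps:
B(y) = 1/(2*y)
-14*B(6) + 7 = -7/6 + 7 = 35/6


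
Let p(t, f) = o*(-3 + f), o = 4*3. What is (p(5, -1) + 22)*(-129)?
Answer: 3354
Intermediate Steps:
o = 12
p(t, f) = -36 + 12*f (p(t, f) = 12*(-3 + f) = -36 + 12*f)
(p(5, -1) + 22)*(-129) = ((-36 + 12*(-1)) + 22)*(-129) = ((-36 - 12) + 22)*(-129) = (-48 + 22)*(-129) = -26*(-129) = 3354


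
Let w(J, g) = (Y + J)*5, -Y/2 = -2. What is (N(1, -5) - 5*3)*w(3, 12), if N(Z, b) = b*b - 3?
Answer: 245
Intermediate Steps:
Y = 4 (Y = -2*(-2) = 4)
w(J, g) = 20 + 5*J (w(J, g) = (4 + J)*5 = 20 + 5*J)
N(Z, b) = -3 + b**2 (N(Z, b) = b**2 - 3 = -3 + b**2)
(N(1, -5) - 5*3)*w(3, 12) = ((-3 + (-5)**2) - 5*3)*(20 + 5*3) = ((-3 + 25) - 15)*(20 + 15) = (22 - 15)*35 = 7*35 = 245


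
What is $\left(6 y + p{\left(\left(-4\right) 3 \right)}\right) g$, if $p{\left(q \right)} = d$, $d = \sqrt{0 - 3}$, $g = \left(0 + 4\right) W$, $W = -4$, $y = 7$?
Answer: $-672 - 16 i \sqrt{3} \approx -672.0 - 27.713 i$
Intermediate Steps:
$g = -16$ ($g = \left(0 + 4\right) \left(-4\right) = 4 \left(-4\right) = -16$)
$d = i \sqrt{3}$ ($d = \sqrt{-3} = i \sqrt{3} \approx 1.732 i$)
$p{\left(q \right)} = i \sqrt{3}$
$\left(6 y + p{\left(\left(-4\right) 3 \right)}\right) g = \left(6 \cdot 7 + i \sqrt{3}\right) \left(-16\right) = \left(42 + i \sqrt{3}\right) \left(-16\right) = -672 - 16 i \sqrt{3}$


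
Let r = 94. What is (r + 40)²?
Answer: 17956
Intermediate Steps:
(r + 40)² = (94 + 40)² = 134² = 17956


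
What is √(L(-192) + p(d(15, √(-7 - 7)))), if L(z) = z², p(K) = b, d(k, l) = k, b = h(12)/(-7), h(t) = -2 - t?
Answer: √36866 ≈ 192.01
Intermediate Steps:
b = 2 (b = (-2 - 1*12)/(-7) = (-2 - 12)*(-⅐) = -14*(-⅐) = 2)
p(K) = 2
√(L(-192) + p(d(15, √(-7 - 7)))) = √((-192)² + 2) = √(36864 + 2) = √36866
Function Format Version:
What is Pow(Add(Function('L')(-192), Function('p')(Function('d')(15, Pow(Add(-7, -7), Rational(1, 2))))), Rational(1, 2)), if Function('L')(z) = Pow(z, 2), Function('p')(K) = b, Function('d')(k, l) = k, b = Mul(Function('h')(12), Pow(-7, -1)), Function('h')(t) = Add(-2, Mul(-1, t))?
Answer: Pow(36866, Rational(1, 2)) ≈ 192.01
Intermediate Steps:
b = 2 (b = Mul(Add(-2, Mul(-1, 12)), Pow(-7, -1)) = Mul(Add(-2, -12), Rational(-1, 7)) = Mul(-14, Rational(-1, 7)) = 2)
Function('p')(K) = 2
Pow(Add(Function('L')(-192), Function('p')(Function('d')(15, Pow(Add(-7, -7), Rational(1, 2))))), Rational(1, 2)) = Pow(Add(Pow(-192, 2), 2), Rational(1, 2)) = Pow(Add(36864, 2), Rational(1, 2)) = Pow(36866, Rational(1, 2))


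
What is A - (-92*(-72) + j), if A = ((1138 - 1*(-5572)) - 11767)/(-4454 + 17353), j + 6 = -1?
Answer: -85357740/12899 ≈ -6617.4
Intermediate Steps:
j = -7 (j = -6 - 1 = -7)
A = -5057/12899 (A = ((1138 + 5572) - 11767)/12899 = (6710 - 11767)*(1/12899) = -5057*1/12899 = -5057/12899 ≈ -0.39205)
A - (-92*(-72) + j) = -5057/12899 - (-92*(-72) - 7) = -5057/12899 - (6624 - 7) = -5057/12899 - 1*6617 = -5057/12899 - 6617 = -85357740/12899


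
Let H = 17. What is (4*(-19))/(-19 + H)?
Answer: 38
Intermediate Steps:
(4*(-19))/(-19 + H) = (4*(-19))/(-19 + 17) = -76/(-2) = -76*(-½) = 38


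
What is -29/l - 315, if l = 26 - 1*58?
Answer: -10051/32 ≈ -314.09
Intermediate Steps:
l = -32 (l = 26 - 58 = -32)
-29/l - 315 = -29/(-32) - 315 = -29*(-1/32) - 315 = 29/32 - 315 = -10051/32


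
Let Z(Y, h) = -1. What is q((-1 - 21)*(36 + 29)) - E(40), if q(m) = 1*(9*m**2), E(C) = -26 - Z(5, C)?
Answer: 18404125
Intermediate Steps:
E(C) = -25 (E(C) = -26 - 1*(-1) = -26 + 1 = -25)
q(m) = 9*m**2
q((-1 - 21)*(36 + 29)) - E(40) = 9*((-1 - 21)*(36 + 29))**2 - 1*(-25) = 9*(-22*65)**2 + 25 = 9*(-1430)**2 + 25 = 9*2044900 + 25 = 18404100 + 25 = 18404125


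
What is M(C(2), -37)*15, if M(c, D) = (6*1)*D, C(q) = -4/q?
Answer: -3330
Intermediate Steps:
M(c, D) = 6*D
M(C(2), -37)*15 = (6*(-37))*15 = -222*15 = -3330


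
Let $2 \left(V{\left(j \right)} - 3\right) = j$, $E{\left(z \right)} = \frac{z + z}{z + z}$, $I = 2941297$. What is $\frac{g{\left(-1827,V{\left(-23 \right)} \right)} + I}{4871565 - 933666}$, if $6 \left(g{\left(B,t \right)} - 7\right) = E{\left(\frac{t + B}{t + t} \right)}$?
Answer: $\frac{17647825}{23627394} \approx 0.74692$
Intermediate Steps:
$E{\left(z \right)} = 1$ ($E{\left(z \right)} = \frac{2 z}{2 z} = 2 z \frac{1}{2 z} = 1$)
$V{\left(j \right)} = 3 + \frac{j}{2}$
$g{\left(B,t \right)} = \frac{43}{6}$ ($g{\left(B,t \right)} = 7 + \frac{1}{6} \cdot 1 = 7 + \frac{1}{6} = \frac{43}{6}$)
$\frac{g{\left(-1827,V{\left(-23 \right)} \right)} + I}{4871565 - 933666} = \frac{\frac{43}{6} + 2941297}{4871565 - 933666} = \frac{17647825}{6 \cdot 3937899} = \frac{17647825}{6} \cdot \frac{1}{3937899} = \frac{17647825}{23627394}$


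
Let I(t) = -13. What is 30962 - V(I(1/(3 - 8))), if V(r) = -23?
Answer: 30985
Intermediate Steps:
30962 - V(I(1/(3 - 8))) = 30962 - 1*(-23) = 30962 + 23 = 30985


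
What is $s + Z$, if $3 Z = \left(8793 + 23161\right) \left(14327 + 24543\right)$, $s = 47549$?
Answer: $\frac{1242194627}{3} \approx 4.1406 \cdot 10^{8}$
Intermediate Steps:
$Z = \frac{1242051980}{3}$ ($Z = \frac{\left(8793 + 23161\right) \left(14327 + 24543\right)}{3} = \frac{31954 \cdot 38870}{3} = \frac{1}{3} \cdot 1242051980 = \frac{1242051980}{3} \approx 4.1402 \cdot 10^{8}$)
$s + Z = 47549 + \frac{1242051980}{3} = \frac{1242194627}{3}$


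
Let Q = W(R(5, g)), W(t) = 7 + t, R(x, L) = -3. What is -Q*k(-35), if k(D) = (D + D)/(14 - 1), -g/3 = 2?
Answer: 280/13 ≈ 21.538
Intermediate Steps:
g = -6 (g = -3*2 = -6)
k(D) = 2*D/13 (k(D) = (2*D)/13 = (2*D)*(1/13) = 2*D/13)
Q = 4 (Q = 7 - 3 = 4)
-Q*k(-35) = -4*(2/13)*(-35) = -4*(-70)/13 = -1*(-280/13) = 280/13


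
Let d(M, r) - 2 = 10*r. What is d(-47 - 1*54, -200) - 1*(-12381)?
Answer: 10383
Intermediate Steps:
d(M, r) = 2 + 10*r
d(-47 - 1*54, -200) - 1*(-12381) = (2 + 10*(-200)) - 1*(-12381) = (2 - 2000) + 12381 = -1998 + 12381 = 10383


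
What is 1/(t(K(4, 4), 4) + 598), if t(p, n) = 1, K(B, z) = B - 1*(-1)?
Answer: 1/599 ≈ 0.0016694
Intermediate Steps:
K(B, z) = 1 + B (K(B, z) = B + 1 = 1 + B)
1/(t(K(4, 4), 4) + 598) = 1/(1 + 598) = 1/599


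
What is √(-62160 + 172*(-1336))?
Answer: 4*I*√18247 ≈ 540.33*I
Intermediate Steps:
√(-62160 + 172*(-1336)) = √(-62160 - 229792) = √(-291952) = 4*I*√18247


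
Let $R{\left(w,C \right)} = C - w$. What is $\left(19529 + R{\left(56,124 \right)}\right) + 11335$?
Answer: $30932$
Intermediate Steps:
$\left(19529 + R{\left(56,124 \right)}\right) + 11335 = \left(19529 + \left(124 - 56\right)\right) + 11335 = \left(19529 + 68\right) + 11335 = 19597 + 11335 = 30932$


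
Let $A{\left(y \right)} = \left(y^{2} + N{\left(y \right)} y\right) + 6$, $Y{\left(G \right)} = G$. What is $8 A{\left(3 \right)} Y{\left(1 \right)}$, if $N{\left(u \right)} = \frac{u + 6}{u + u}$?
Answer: $156$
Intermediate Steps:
$N{\left(u \right)} = \frac{6 + u}{2 u}$
$A{\left(y \right)} = 9 + y^{2} + \frac{y}{2}$ ($A{\left(y \right)} = \left(y^{2} + \frac{6 + y}{2 y} y\right) + 6 = \left(y^{2} + \left(3 + \frac{y}{2}\right)\right) + 6 = \left(3 + y^{2} + \frac{y}{2}\right) + 6 = 9 + y^{2} + \frac{y}{2}$)
$8 A{\left(3 \right)} Y{\left(1 \right)} = 8 \left(9 + 3^{2} + \frac{1}{2} \cdot 3\right) 1 = 8 \left(9 + 9 + \frac{3}{2}\right) 1 = 8 \cdot \frac{39}{2} \cdot 1 = 156 \cdot 1 = 156$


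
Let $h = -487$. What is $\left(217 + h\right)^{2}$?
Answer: $72900$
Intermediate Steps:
$\left(217 + h\right)^{2} = \left(217 - 487\right)^{2} = \left(-270\right)^{2} = 72900$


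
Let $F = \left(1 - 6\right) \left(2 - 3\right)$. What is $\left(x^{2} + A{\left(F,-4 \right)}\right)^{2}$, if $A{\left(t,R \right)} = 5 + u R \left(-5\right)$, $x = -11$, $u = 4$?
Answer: $42436$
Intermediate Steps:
$F = 5$ ($F = \left(-5\right) \left(-1\right) = 5$)
$A{\left(t,R \right)} = 5 - 20 R$ ($A{\left(t,R \right)} = 5 + 4 R \left(-5\right) = 5 - 20 R$)
$\left(x^{2} + A{\left(F,-4 \right)}\right)^{2} = \left(\left(-11\right)^{2} + \left(5 - -80\right)\right)^{2} = \left(121 + \left(5 + 80\right)\right)^{2} = \left(121 + 85\right)^{2} = 206^{2} = 42436$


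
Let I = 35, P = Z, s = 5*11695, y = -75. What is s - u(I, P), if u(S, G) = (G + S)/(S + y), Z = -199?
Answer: 584709/10 ≈ 58471.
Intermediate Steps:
s = 58475
P = -199
u(S, G) = (G + S)/(-75 + S) (u(S, G) = (G + S)/(S - 75) = (G + S)/(-75 + S))
s - u(I, P) = 58475 - (-199 + 35)/(-75 + 35) = 58475 - (-164)/(-40) = 58475 - (-1)*(-164)/40 = 58475 - 1*41/10 = 58475 - 41/10 = 584709/10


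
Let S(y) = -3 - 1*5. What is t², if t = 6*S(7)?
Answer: 2304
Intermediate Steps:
S(y) = -8 (S(y) = -3 - 5 = -8)
t = -48 (t = 6*(-8) = -48)
t² = (-48)² = 2304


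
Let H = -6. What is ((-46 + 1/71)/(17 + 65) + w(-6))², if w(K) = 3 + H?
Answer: 429774361/33895684 ≈ 12.679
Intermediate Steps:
w(K) = -3 (w(K) = 3 - 6 = -3)
((-46 + 1/71)/(17 + 65) + w(-6))² = ((-46 + 1/71)/(17 + 65) - 3)² = ((-46 + 1/71)/82 - 3)² = (-3265/71*1/82 - 3)² = (-3265/5822 - 3)² = (-20731/5822)² = 429774361/33895684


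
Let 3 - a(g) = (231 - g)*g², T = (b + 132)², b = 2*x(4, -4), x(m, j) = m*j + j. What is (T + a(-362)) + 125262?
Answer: -77575363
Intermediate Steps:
x(m, j) = j + j*m (x(m, j) = j*m + j = j + j*m)
b = -40 (b = 2*(-4*(1 + 4)) = 2*(-4*5) = 2*(-20) = -40)
T = 8464 (T = (-40 + 132)² = 92² = 8464)
a(g) = 3 - g²*(231 - g) (a(g) = 3 - (231 - g)*g² = 3 - g²*(231 - g))
(T + a(-362)) + 125262 = (8464 + (3 + (-362)³ - 231*(-362)²)) + 125262 = (8464 + (3 - 47437928 - 231*131044)) + 125262 = (8464 + (3 - 47437928 - 30271164)) + 125262 = (8464 - 77709089) + 125262 = -77700625 + 125262 = -77575363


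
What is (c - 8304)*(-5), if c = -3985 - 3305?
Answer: 77970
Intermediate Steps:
c = -7290
(c - 8304)*(-5) = (-7290 - 8304)*(-5) = -15594*(-5) = 77970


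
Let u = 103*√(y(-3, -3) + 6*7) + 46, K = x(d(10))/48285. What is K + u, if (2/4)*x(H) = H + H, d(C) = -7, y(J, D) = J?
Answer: 2221082/48285 + 103*√39 ≈ 689.23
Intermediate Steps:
x(H) = 4*H (x(H) = 2*(H + H) = 2*(2*H) = 4*H)
K = -28/48285 (K = (4*(-7))/48285 = -28*1/48285 = -28/48285 ≈ -0.00057989)
u = 46 + 103*√39 (u = 103*√(-3 + 6*7) + 46 = 103*√(-3 + 42) + 46 = 103*√39 + 46 = 46 + 103*√39 ≈ 689.23)
K + u = -28/48285 + (46 + 103*√39) = 2221082/48285 + 103*√39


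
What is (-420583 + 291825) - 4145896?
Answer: -4274654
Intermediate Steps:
(-420583 + 291825) - 4145896 = -128758 - 4145896 = -4274654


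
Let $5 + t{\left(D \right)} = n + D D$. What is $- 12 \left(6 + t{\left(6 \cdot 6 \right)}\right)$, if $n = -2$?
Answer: $-15540$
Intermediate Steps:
$t{\left(D \right)} = -7 + D^{2}$ ($t{\left(D \right)} = -5 + \left(-2 + D D\right) = -5 + \left(-2 + D^{2}\right) = -7 + D^{2}$)
$- 12 \left(6 + t{\left(6 \cdot 6 \right)}\right) = - 12 \left(6 - \left(7 - \left(6 \cdot 6\right)^{2}\right)\right) = - 12 \left(6 - \left(7 - 36^{2}\right)\right) = - 12 \left(6 + \left(-7 + 1296\right)\right) = - 12 \left(6 + 1289\right) = \left(-12\right) 1295 = -15540$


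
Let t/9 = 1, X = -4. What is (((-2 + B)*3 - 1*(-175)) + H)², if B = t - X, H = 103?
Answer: 96721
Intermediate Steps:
t = 9 (t = 9*1 = 9)
B = 13 (B = 9 - 1*(-4) = 9 + 4 = 13)
(((-2 + B)*3 - 1*(-175)) + H)² = (((-2 + 13)*3 - 1*(-175)) + 103)² = ((11*3 + 175) + 103)² = ((33 + 175) + 103)² = (208 + 103)² = 311² = 96721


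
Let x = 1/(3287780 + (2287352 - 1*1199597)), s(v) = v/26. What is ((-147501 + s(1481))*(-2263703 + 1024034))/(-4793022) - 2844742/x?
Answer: -172351199057061922605/13846508 ≈ -1.2447e+13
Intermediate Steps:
s(v) = v/26 (s(v) = v*(1/26) = v/26)
x = 1/4375535 (x = 1/(3287780 + (2287352 - 1199597)) = 1/(3287780 + 1087755) = 1/4375535 ≈ 2.2854e-7)
((-147501 + s(1481))*(-2263703 + 1024034))/(-4793022) - 2844742/x = ((-147501 + (1/26)*1481)*(-2263703 + 1024034))/(-4793022) - 2844742/1/4375535 = ((-147501 + 1481/26)*(-1239669))*(-1/4793022) - 2844742*4375535 = -3833545/26*(-1239669)*(-1/4793022) - 12447268186970 = (4752326896605/26)*(-1/4793022) - 12447268186970 = -528036321845/13846508 - 12447268186970 = -172351199057061922605/13846508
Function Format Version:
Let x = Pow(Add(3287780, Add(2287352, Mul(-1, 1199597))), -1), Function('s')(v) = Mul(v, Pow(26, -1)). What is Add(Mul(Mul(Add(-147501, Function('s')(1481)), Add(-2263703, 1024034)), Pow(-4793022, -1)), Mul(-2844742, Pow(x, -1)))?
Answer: Rational(-172351199057061922605, 13846508) ≈ -1.2447e+13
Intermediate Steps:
Function('s')(v) = Mul(Rational(1, 26), v) (Function('s')(v) = Mul(v, Rational(1, 26)) = Mul(Rational(1, 26), v))
x = Rational(1, 4375535) (x = Pow(Add(3287780, Add(2287352, -1199597)), -1) = Pow(Add(3287780, 1087755), -1) = Pow(4375535, -1) = Rational(1, 4375535) ≈ 2.2854e-7)
Add(Mul(Mul(Add(-147501, Function('s')(1481)), Add(-2263703, 1024034)), Pow(-4793022, -1)), Mul(-2844742, Pow(x, -1))) = Add(Mul(Mul(Add(-147501, Mul(Rational(1, 26), 1481)), Add(-2263703, 1024034)), Pow(-4793022, -1)), Mul(-2844742, Pow(Rational(1, 4375535), -1))) = Add(Mul(Mul(Add(-147501, Rational(1481, 26)), -1239669), Rational(-1, 4793022)), Mul(-2844742, 4375535)) = Add(Mul(Mul(Rational(-3833545, 26), -1239669), Rational(-1, 4793022)), -12447268186970) = Add(Mul(Rational(4752326896605, 26), Rational(-1, 4793022)), -12447268186970) = Add(Rational(-528036321845, 13846508), -12447268186970) = Rational(-172351199057061922605, 13846508)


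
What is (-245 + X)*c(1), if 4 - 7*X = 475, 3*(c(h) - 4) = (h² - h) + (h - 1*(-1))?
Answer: -4372/3 ≈ -1457.3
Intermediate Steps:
c(h) = 13/3 + h²/3 (c(h) = 4 + ((h² - h) + (h - 1*(-1)))/3 = 4 + ((h² - h) + (h + 1))/3 = 4 + ((h² - h) + (1 + h))/3 = 4 + (1 + h²)/3 = 4 + (⅓ + h²/3) = 13/3 + h²/3)
X = -471/7 (X = 4/7 - ⅐*475 = 4/7 - 475/7 = -471/7 ≈ -67.286)
(-245 + X)*c(1) = (-245 - 471/7)*(13/3 + (⅓)*1²) = -2186*(13/3 + (⅓)*1)/7 = -2186*(13/3 + ⅓)/7 = -2186/7*14/3 = -4372/3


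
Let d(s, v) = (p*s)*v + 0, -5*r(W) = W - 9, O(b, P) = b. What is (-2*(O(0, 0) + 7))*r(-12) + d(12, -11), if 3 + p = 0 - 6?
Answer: 5646/5 ≈ 1129.2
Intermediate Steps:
p = -9 (p = -3 + (0 - 6) = -3 - 6 = -9)
r(W) = 9/5 - W/5 (r(W) = -(W - 9)/5 = -(-9 + W)/5 = 9/5 - W/5)
d(s, v) = -9*s*v (d(s, v) = (-9*s)*v + 0 = -9*s*v + 0 = -9*s*v)
(-2*(O(0, 0) + 7))*r(-12) + d(12, -11) = (-2*(0 + 7))*(9/5 - 1/5*(-12)) - 9*12*(-11) = (-2*7)*(9/5 + 12/5) + 1188 = -14*21/5 + 1188 = -294/5 + 1188 = 5646/5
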